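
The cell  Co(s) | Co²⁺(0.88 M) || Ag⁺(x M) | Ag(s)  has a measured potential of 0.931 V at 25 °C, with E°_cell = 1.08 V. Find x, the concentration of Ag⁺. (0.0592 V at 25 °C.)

0.0029 M

From the Nernst equation, log Q = n(E° − E)/0.0592 = 2(1.08 − 0.931)/0.0592 = 5.034, so Q = 1.08 × 10^5.
With Q = [Co²⁺]/[Ag⁺]^2 and the known concentrations, [Ag⁺]^2 in the denominator gives [Ag⁺] = 0.0029 M.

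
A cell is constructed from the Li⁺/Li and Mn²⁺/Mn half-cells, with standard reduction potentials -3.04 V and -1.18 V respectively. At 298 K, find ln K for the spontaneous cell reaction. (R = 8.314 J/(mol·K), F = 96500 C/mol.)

ln K = 144.9

E°_cell = -1.18 − (-3.04) = 1.86 V, with n = 2 electrons transferred.
At equilibrium E = 0, so the Nernst equation gives ln K = nFE°/RT = (2)(96500)(1.86)/((8.314)(298)) = 144.89.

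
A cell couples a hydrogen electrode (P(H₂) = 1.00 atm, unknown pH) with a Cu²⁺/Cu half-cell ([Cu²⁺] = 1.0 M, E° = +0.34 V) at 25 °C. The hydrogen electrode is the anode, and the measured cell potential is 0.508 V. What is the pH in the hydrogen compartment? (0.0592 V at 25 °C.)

pH = 2.84

E°_cell = 0.34 V and n = 2.
log Q = n(E° − E)/0.0592 = 2×(0.34 − 0.508)/0.0592 = -5.676.
With Q = [H⁺]^2 / ([Cu²⁺]·P(H₂)), solving for [H⁺] gives log[H⁺] = -2.838, so pH = 2.84.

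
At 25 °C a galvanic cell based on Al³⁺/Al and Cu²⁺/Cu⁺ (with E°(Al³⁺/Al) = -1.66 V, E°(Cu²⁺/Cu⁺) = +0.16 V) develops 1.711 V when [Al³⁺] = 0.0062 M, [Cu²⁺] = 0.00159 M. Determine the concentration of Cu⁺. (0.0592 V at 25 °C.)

From the Nernst equation, log Q = n(E° − E)/0.0592 = 3(1.82 − 1.711)/0.0592 = 5.524, so Q = 3.34 × 10^5.
With Q = [Al³⁺]·[Cu⁺]^3/[Cu²⁺]^3 and the known concentrations, [Cu⁺]^3 in the numerator gives [Cu⁺] = 0.6 M.

0.6 M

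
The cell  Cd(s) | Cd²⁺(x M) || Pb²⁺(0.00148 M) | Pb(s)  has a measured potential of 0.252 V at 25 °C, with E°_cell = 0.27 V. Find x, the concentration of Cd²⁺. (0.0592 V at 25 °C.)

0.006 M

From the Nernst equation, log Q = n(E° − E)/0.0592 = 2(0.27 − 0.252)/0.0592 = 0.608, so Q = 4.06.
With Q = [Cd²⁺]/[Pb²⁺] and the known concentrations, [Cd²⁺] in the numerator gives [Cd²⁺] = 0.006 M.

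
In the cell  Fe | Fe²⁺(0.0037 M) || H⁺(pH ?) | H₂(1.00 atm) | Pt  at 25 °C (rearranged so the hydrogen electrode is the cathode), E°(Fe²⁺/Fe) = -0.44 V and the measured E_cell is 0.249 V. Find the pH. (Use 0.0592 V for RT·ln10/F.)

pH = 4.44

E°_cell = 0.44 V and n = 2.
log Q = n(E° − E)/0.0592 = 2×(0.44 − 0.249)/0.0592 = 6.453.
With Q = [Fe²⁺]·P(H₂) / [H⁺]^2, solving for [H⁺] gives log[H⁺] = -4.442, so pH = 4.44.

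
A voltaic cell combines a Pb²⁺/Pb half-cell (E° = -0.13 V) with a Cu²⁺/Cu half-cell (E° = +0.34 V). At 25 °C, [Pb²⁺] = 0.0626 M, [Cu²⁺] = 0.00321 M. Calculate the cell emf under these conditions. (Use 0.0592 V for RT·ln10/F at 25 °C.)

0.432 V

The Cu²⁺/Cu couple has the higher reduction potential and acts as the cathode, so E°_cell = +0.34 − (-0.13) = 0.47 V.
Balancing electrons gives n = 2; the reaction quotient is Q = [Pb²⁺]/[Cu²⁺] = 19.5.
At 25 °C, E = E° − (0.0592/n) log Q = 0.47 − (0.0592/2)(1.290) = 0.470 − 0.038 = 0.432 V.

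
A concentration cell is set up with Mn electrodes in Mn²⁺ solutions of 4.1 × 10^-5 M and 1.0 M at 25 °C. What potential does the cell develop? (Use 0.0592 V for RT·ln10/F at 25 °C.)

0.13 V

Both half-cells are Mn²⁺/Mn, so E°_cell = 0. The concentrated side is the cathode; the cell reaction moves Mn²⁺ from high to low concentration with n = 2.
Q = [Mn²⁺]_dilute/[Mn²⁺]_conc = 4.1 × 10^-5/1.0 = 4.1 × 10^-5.
E = 0 − (0.0592/2) log Q = −(0.0592/2)(-4.387) = 0.1299 V.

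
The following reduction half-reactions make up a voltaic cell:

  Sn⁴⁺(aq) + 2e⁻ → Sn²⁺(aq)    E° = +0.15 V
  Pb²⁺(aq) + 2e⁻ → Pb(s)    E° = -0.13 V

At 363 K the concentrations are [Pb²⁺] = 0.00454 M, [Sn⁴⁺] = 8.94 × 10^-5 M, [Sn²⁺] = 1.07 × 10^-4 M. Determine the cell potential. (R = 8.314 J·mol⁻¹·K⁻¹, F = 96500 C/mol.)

0.362 V

The Sn⁴⁺/Sn²⁺ couple has the higher reduction potential and acts as the cathode, so E°_cell = +0.15 − (-0.13) = 0.28 V.
Balancing electrons gives n = 2; the reaction quotient is Q = [Pb²⁺]·[Sn²⁺]/[Sn⁴⁺] = 0.00543.
E = E° − (RT/nF) ln Q = 0.28 − (8.314×363)/(2×96500) × (-5.215) = 0.280 + 0.082 = 0.362 V.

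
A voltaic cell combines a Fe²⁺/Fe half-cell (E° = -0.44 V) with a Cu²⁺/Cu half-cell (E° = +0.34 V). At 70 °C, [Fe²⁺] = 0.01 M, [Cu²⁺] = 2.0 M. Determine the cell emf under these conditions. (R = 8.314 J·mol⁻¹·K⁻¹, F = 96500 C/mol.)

0.858 V

The Cu²⁺/Cu couple has the higher reduction potential and acts as the cathode, so E°_cell = +0.34 − (-0.44) = 0.78 V.
Balancing electrons gives n = 2; the reaction quotient is Q = [Fe²⁺]/[Cu²⁺] = 0.00500.
E = E° − (RT/nF) ln Q = 0.78 − (8.314×343)/(2×96500) × (-5.298) = 0.780 + 0.078 = 0.858 V.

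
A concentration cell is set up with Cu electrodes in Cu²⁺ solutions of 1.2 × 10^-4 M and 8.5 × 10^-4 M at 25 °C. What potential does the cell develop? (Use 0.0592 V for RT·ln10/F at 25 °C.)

0.025 V

Both half-cells are Cu²⁺/Cu, so E°_cell = 0. The concentrated side is the cathode; the cell reaction moves Cu²⁺ from high to low concentration with n = 2.
Q = [Cu²⁺]_dilute/[Cu²⁺]_conc = 1.2 × 10^-4/8.5 × 10^-4 = 0.141.
E = 0 − (0.0592/2) log Q = −(0.0592/2)(-0.850) = 0.0252 V.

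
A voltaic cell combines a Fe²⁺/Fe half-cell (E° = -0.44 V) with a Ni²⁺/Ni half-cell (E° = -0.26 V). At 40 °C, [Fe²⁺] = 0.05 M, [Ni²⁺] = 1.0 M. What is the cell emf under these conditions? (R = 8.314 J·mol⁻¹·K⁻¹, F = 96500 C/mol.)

The Ni²⁺/Ni couple has the higher reduction potential and acts as the cathode, so E°_cell = -0.26 − (-0.44) = 0.18 V.
Balancing electrons gives n = 2; the reaction quotient is Q = [Fe²⁺]/[Ni²⁺] = 0.0500.
E = E° − (RT/nF) ln Q = 0.18 − (8.314×313)/(2×96500) × (-2.996) = 0.180 + 0.040 = 0.220 V.

0.220 V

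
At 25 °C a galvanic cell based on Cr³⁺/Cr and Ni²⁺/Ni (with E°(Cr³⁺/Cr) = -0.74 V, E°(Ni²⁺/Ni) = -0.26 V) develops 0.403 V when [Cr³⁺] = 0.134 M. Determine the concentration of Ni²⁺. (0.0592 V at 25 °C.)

6.6 × 10^-4 M

From the Nernst equation, log Q = n(E° − E)/0.0592 = 6(0.48 − 0.403)/0.0592 = 7.804, so Q = 6.37 × 10^7.
With Q = [Cr³⁺]^2/[Ni²⁺]^3 and the known concentrations, [Ni²⁺]^3 in the denominator gives [Ni²⁺] = 6.6 × 10^-4 M.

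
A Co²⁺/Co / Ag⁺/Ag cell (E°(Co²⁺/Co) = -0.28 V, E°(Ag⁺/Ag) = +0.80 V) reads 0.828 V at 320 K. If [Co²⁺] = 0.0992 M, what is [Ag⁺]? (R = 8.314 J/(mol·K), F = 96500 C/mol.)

From the Nernst equation, ln Q = nF(E° − E)/RT = 2×96500×(1.08 − 0.828)/(8.314×320) = 18.281, so Q = 8.7 × 10^7.
With Q = [Co²⁺]/[Ag⁺]^2 and the known concentrations, [Ag⁺]^2 in the denominator gives [Ag⁺] = 3.4 × 10^-5 M.

3.4 × 10^-5 M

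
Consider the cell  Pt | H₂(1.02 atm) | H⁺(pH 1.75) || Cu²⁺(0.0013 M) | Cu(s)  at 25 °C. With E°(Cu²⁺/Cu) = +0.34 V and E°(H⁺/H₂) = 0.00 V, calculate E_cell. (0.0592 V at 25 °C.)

0.36 V

The Cu²⁺/Cu couple is the cathode, so E°_cell = 0.34 V; n = 2.
[H⁺] = 10^(−1.75) = 0.018 M, and Q = [H⁺]^2 / ([Cu²⁺]·P(H₂)) = 0.238.
E = E° − (0.0592/2) log Q = 0.34 − (0.0592/2)(-0.623) = 0.358 V.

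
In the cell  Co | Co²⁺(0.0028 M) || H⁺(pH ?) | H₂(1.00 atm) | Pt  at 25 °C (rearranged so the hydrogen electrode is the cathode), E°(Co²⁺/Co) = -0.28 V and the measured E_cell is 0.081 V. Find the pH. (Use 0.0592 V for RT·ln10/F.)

E°_cell = 0.28 V and n = 2.
log Q = n(E° − E)/0.0592 = 2×(0.28 − 0.081)/0.0592 = 6.723.
With Q = [Co²⁺]·P(H₂) / [H⁺]^2, solving for [H⁺] gives log[H⁺] = -4.638, so pH = 4.64.

pH = 4.64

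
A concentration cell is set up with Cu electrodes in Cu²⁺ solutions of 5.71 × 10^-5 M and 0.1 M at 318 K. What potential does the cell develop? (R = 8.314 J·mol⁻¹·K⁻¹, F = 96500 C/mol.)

0.10 V

Both half-cells are Cu²⁺/Cu, so E°_cell = 0. The concentrated side is the cathode; the cell reaction moves Cu²⁺ from high to low concentration with n = 2.
Q = [Cu²⁺]_dilute/[Cu²⁺]_conc = 5.71 × 10^-5/0.1 = 5.71 × 10^-4.
E = 0 − (RT/nF) ln Q = −((8.314×318)/(2×96500))(-7.468) = 0.1023 V.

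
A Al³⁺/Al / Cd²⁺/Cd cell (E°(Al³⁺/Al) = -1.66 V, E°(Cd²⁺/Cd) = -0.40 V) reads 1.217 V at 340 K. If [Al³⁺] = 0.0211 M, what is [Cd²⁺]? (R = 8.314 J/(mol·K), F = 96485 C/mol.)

From the Nernst equation, ln Q = nF(E° − E)/RT = 6×96485×(1.26 − 1.217)/(8.314×340) = 8.806, so Q = 6680.
With Q = [Al³⁺]^2/[Cd²⁺]^3 and the known concentrations, [Cd²⁺]^3 in the denominator gives [Cd²⁺] = 0.0041 M.

0.0041 M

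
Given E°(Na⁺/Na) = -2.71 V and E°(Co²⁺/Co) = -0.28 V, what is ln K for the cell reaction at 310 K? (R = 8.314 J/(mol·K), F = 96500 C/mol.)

E°_cell = -0.28 − (-2.71) = 2.43 V, with n = 2 electrons transferred.
At equilibrium E = 0, so the Nernst equation gives ln K = nFE°/RT = (2)(96500)(2.43)/((8.314)(310)) = 181.97.

ln K = 182.0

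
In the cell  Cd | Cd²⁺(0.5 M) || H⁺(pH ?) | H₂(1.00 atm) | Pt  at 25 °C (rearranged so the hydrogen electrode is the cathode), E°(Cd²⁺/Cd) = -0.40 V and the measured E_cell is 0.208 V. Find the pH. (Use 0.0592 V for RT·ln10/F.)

pH = 3.39

E°_cell = 0.40 V and n = 2.
log Q = n(E° − E)/0.0592 = 2×(0.40 − 0.208)/0.0592 = 6.486.
With Q = [Cd²⁺]·P(H₂) / [H⁺]^2, solving for [H⁺] gives log[H⁺] = -3.394, so pH = 3.39.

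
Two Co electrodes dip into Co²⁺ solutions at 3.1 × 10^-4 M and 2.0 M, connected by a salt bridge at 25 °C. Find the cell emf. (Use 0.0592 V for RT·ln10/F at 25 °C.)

0.11 V

Both half-cells are Co²⁺/Co, so E°_cell = 0. The concentrated side is the cathode; the cell reaction moves Co²⁺ from high to low concentration with n = 2.
Q = [Co²⁺]_dilute/[Co²⁺]_conc = 3.1 × 10^-4/2.0 = 1.55 × 10^-4.
E = 0 − (0.0592/2) log Q = −(0.0592/2)(-3.810) = 0.1128 V.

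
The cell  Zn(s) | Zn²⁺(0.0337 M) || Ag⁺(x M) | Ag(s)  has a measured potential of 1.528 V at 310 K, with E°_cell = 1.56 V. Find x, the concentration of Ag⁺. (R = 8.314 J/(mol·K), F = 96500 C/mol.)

0.055 M

From the Nernst equation, ln Q = nF(E° − E)/RT = 2×96500×(1.56 − 1.528)/(8.314×310) = 2.396, so Q = 11.0.
With Q = [Zn²⁺]/[Ag⁺]^2 and the known concentrations, [Ag⁺]^2 in the denominator gives [Ag⁺] = 0.055 M.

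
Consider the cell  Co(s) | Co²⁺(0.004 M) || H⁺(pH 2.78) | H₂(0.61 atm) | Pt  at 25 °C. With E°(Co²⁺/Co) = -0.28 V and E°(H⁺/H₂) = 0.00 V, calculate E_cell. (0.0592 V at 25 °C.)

0.19 V

The hydrogen couple is the cathode, so E°_cell = 0.28 V; n = 2.
[H⁺] = 10^(−2.78) = 0.0017 M, and Q = [Co²⁺]·P(H₂) / [H⁺]^2 = 886.
E = E° − (0.0592/2) log Q = 0.28 − (0.0592/2)(2.947) = 0.193 V.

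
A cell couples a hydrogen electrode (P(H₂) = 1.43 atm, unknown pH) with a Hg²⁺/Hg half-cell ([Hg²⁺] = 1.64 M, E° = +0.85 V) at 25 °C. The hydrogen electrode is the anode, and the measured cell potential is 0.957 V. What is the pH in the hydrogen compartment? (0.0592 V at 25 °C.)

pH = 1.62

E°_cell = 0.85 V and n = 2.
log Q = n(E° − E)/0.0592 = 2×(0.85 − 0.957)/0.0592 = -3.615.
With Q = [H⁺]^2 / ([Hg²⁺]·P(H₂)), solving for [H⁺] gives log[H⁺] = -1.622, so pH = 1.62.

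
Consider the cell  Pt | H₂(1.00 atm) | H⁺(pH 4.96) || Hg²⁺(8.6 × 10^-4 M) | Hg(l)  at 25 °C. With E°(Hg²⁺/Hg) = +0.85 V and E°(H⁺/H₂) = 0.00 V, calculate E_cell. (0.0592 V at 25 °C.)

The Hg²⁺/Hg couple is the cathode, so E°_cell = 0.85 V; n = 2.
[H⁺] = 10^(−4.96) = 1.1 × 10^-5 M, and Q = [H⁺]^2 / ([Hg²⁺]·P(H₂)) = 1.4 × 10^-7.
E = E° − (0.0592/2) log Q = 0.85 − (0.0592/2)(-6.854) = 1.053 V.

1.05 V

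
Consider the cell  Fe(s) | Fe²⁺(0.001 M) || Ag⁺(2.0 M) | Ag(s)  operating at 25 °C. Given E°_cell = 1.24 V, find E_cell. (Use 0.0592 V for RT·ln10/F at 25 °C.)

Balancing electrons gives n = 2; the reaction quotient is Q = [Fe²⁺]/[Ag⁺]^2 = 2.5 × 10^-4.
At 25 °C, E = E° − (0.0592/n) log Q = 1.24 − (0.0592/2)(-3.602) = 1.240 + 0.107 = 1.347 V.

1.35 V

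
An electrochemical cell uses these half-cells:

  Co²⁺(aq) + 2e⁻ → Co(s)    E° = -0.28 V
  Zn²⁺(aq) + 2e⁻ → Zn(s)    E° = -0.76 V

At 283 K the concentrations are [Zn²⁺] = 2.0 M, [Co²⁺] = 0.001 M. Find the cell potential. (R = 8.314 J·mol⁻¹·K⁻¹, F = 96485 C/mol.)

The Co²⁺/Co couple has the higher reduction potential and acts as the cathode, so E°_cell = -0.28 − (-0.76) = 0.48 V.
Balancing electrons gives n = 2; the reaction quotient is Q = [Zn²⁺]/[Co²⁺] = 2000.
E = E° − (RT/nF) ln Q = 0.48 − (8.314×283)/(2×96485) × (7.601) = 0.480 − 0.093 = 0.387 V.

0.387 V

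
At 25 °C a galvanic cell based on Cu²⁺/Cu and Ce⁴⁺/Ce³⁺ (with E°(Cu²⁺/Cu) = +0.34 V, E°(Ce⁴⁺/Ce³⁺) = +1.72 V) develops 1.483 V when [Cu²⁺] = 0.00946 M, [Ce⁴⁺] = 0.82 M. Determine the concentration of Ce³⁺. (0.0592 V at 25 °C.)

0.15 M

From the Nernst equation, log Q = n(E° − E)/0.0592 = 2(1.38 − 1.483)/0.0592 = -3.480, so Q = 3.31 × 10^-4.
With Q = [Cu²⁺]·[Ce³⁺]^2/[Ce⁴⁺]^2 and the known concentrations, [Ce³⁺]^2 in the numerator gives [Ce³⁺] = 0.15 M.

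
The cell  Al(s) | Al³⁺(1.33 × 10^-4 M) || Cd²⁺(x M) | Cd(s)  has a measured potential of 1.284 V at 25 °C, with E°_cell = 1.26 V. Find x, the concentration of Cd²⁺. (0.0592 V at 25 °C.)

From the Nernst equation, log Q = n(E° − E)/0.0592 = 6(1.26 − 1.284)/0.0592 = -2.432, so Q = 0.00369.
With Q = [Al³⁺]^2/[Cd²⁺]^3 and the known concentrations, [Cd²⁺]^3 in the denominator gives [Cd²⁺] = 0.017 M.

0.017 M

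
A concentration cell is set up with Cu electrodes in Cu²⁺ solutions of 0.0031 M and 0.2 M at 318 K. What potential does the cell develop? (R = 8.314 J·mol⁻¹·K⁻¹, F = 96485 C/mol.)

0.057 V

Both half-cells are Cu²⁺/Cu, so E°_cell = 0. The concentrated side is the cathode; the cell reaction moves Cu²⁺ from high to low concentration with n = 2.
Q = [Cu²⁺]_dilute/[Cu²⁺]_conc = 0.0031/0.2 = 0.0155.
E = 0 − (RT/nF) ln Q = −((8.314×318)/(2×96485))(-4.167) = 0.0571 V.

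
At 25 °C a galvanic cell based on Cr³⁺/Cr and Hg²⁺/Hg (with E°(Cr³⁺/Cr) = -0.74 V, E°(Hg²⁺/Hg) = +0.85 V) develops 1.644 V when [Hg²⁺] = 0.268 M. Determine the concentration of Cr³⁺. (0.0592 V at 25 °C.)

From the Nernst equation, log Q = n(E° − E)/0.0592 = 6(1.59 − 1.644)/0.0592 = -5.473, so Q = 3.37 × 10^-6.
With Q = [Cr³⁺]^2/[Hg²⁺]^3 and the known concentrations, [Cr³⁺]^2 in the numerator gives [Cr³⁺] = 2.5 × 10^-4 M.

2.5 × 10^-4 M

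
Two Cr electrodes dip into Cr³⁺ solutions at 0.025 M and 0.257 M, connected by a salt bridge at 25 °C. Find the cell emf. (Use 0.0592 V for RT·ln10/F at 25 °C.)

Both half-cells are Cr³⁺/Cr, so E°_cell = 0. The concentrated side is the cathode; the cell reaction moves Cr³⁺ from high to low concentration with n = 3.
Q = [Cr³⁺]_dilute/[Cr³⁺]_conc = 0.025/0.257 = 0.0973.
E = 0 − (0.0592/3) log Q = −(0.0592/3)(-1.012) = 0.0200 V.

0.020 V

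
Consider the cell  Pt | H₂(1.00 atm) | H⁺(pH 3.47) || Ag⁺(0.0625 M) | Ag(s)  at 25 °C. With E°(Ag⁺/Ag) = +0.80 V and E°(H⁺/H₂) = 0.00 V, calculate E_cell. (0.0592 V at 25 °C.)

The Ag⁺/Ag couple is the cathode, so E°_cell = 0.80 V; n = 2.
[H⁺] = 10^(−3.47) = 3.4 × 10^-4 M, and Q = [H⁺]^2 / ([Ag⁺]^2·P(H₂)) = 2.94 × 10^-5.
E = E° − (0.0592/2) log Q = 0.80 − (0.0592/2)(-4.532) = 0.934 V.

0.93 V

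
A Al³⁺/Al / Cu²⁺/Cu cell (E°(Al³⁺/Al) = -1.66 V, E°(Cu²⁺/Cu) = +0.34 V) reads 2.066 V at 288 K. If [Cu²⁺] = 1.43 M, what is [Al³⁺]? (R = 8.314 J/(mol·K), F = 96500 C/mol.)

From the Nernst equation, ln Q = nF(E° − E)/RT = 6×96500×(2.00 − 2.066)/(8.314×288) = -15.960, so Q = 1.17 × 10^-7.
With Q = [Al³⁺]^2/[Cu²⁺]^3 and the known concentrations, [Al³⁺]^2 in the numerator gives [Al³⁺] = 5.9 × 10^-4 M.

5.9 × 10^-4 M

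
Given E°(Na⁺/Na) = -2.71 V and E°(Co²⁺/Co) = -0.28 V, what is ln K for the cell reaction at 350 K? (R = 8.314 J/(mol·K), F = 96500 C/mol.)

ln K = 161.2

E°_cell = -0.28 − (-2.71) = 2.43 V, with n = 2 electrons transferred.
At equilibrium E = 0, so the Nernst equation gives ln K = nFE°/RT = (2)(96500)(2.43)/((8.314)(350)) = 161.17.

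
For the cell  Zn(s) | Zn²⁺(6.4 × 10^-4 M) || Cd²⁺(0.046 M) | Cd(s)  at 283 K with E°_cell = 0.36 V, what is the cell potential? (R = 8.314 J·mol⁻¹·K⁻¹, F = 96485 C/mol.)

0.412 V

Balancing electrons gives n = 2; the reaction quotient is Q = [Zn²⁺]/[Cd²⁺] = 0.0139.
E = E° − (RT/nF) ln Q = 0.36 − (8.314×283)/(2×96485) × (-4.275) = 0.360 + 0.052 = 0.412 V.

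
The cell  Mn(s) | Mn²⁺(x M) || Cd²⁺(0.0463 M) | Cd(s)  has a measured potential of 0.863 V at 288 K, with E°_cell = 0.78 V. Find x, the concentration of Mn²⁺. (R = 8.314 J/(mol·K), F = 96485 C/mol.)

From the Nernst equation, ln Q = nF(E° − E)/RT = 2×96485×(0.78 − 0.863)/(8.314×288) = -6.689, so Q = 0.00124.
With Q = [Mn²⁺]/[Cd²⁺] and the known concentrations, [Mn²⁺] in the numerator gives [Mn²⁺] = 5.8 × 10^-5 M.

5.8 × 10^-5 M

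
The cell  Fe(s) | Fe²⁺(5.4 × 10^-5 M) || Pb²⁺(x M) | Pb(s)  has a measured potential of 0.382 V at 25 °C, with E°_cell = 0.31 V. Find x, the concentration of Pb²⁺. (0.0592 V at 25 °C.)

0.015 M

From the Nernst equation, log Q = n(E° − E)/0.0592 = 2(0.31 − 0.382)/0.0592 = -2.432, so Q = 0.00369.
With Q = [Fe²⁺]/[Pb²⁺] and the known concentrations, [Pb²⁺] in the denominator gives [Pb²⁺] = 0.015 M.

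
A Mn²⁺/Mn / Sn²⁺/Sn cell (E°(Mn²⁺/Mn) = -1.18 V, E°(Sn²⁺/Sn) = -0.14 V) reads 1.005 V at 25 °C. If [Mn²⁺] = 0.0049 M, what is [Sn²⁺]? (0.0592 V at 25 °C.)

3.2 × 10^-4 M

From the Nernst equation, log Q = n(E° − E)/0.0592 = 2(1.04 − 1.005)/0.0592 = 1.182, so Q = 15.2.
With Q = [Mn²⁺]/[Sn²⁺] and the known concentrations, [Sn²⁺] in the denominator gives [Sn²⁺] = 3.2 × 10^-4 M.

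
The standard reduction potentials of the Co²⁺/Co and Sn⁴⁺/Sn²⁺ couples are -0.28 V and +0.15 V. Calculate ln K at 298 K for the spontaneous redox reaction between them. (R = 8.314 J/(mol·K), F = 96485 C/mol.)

E°_cell = +0.15 − (-0.28) = 0.43 V, with n = 2 electrons transferred.
At equilibrium E = 0, so the Nernst equation gives ln K = nFE°/RT = (2)(96485)(0.43)/((8.314)(298)) = 33.49.

ln K = 33.5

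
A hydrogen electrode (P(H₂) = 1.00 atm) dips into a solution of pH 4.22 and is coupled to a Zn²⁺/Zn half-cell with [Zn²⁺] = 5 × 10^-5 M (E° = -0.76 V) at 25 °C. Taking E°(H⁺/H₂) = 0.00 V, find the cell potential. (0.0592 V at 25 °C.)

0.64 V

The hydrogen couple is the cathode, so E°_cell = 0.76 V; n = 2.
[H⁺] = 10^(−4.22) = 6 × 10^-5 M, and Q = [Zn²⁺]·P(H₂) / [H⁺]^2 = 1.38 × 10^4.
E = E° − (0.0592/2) log Q = 0.76 − (0.0592/2)(4.139) = 0.637 V.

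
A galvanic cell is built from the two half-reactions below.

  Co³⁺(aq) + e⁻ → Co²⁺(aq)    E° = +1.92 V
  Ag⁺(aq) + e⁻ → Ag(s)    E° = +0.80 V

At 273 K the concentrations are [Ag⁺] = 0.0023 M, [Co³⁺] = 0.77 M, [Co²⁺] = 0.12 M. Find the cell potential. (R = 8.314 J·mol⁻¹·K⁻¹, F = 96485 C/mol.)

1.31 V

The Co³⁺/Co²⁺ couple has the higher reduction potential and acts as the cathode, so E°_cell = +1.92 − (+0.80) = 1.12 V.
Balancing electrons gives n = 1; the reaction quotient is Q = [Ag⁺]·[Co²⁺]/[Co³⁺] = 3.58 × 10^-4.
E = E° − (RT/nF) ln Q = 1.12 − (8.314×273)/(1×96485) × (-7.934) = 1.120 + 0.187 = 1.307 V.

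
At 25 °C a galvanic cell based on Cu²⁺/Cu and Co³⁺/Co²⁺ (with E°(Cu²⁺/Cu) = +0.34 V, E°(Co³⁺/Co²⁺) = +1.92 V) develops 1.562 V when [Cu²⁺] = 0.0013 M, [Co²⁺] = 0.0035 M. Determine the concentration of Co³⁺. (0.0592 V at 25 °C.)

6.3 × 10^-5 M

From the Nernst equation, log Q = n(E° − E)/0.0592 = 2(1.58 − 1.562)/0.0592 = 0.608, so Q = 4.06.
With Q = [Cu²⁺]·[Co²⁺]^2/[Co³⁺]^2 and the known concentrations, [Co³⁺]^2 in the denominator gives [Co³⁺] = 6.3 × 10^-5 M.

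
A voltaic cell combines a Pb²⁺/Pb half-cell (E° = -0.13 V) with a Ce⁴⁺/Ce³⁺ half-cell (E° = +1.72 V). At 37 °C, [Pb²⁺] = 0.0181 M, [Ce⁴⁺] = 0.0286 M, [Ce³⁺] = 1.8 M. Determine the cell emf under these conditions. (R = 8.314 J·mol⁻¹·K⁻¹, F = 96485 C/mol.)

1.79 V

The Ce⁴⁺/Ce³⁺ couple has the higher reduction potential and acts as the cathode, so E°_cell = +1.72 − (-0.13) = 1.85 V.
Balancing electrons gives n = 2; the reaction quotient is Q = [Pb²⁺]·[Ce³⁺]^2/[Ce⁴⁺]^2 = 71.7.
E = E° − (RT/nF) ln Q = 1.85 − (8.314×310)/(2×96485) × (4.272) = 1.850 − 0.057 = 1.793 V.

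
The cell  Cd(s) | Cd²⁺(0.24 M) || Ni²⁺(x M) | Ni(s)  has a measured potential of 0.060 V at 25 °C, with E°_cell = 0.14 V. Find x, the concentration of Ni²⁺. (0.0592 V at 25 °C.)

From the Nernst equation, log Q = n(E° − E)/0.0592 = 2(0.14 − 0.060)/0.0592 = 2.703, so Q = 504.
With Q = [Cd²⁺]/[Ni²⁺] and the known concentrations, [Ni²⁺] in the denominator gives [Ni²⁺] = 4.8 × 10^-4 M.

4.8 × 10^-4 M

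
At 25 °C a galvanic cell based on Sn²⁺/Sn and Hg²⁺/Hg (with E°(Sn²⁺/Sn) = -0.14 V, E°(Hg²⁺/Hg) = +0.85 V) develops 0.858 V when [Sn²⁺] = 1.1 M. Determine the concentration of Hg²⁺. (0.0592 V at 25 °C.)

3.8 × 10^-5 M

From the Nernst equation, log Q = n(E° − E)/0.0592 = 2(0.99 − 0.858)/0.0592 = 4.459, so Q = 2.88 × 10^4.
With Q = [Sn²⁺]/[Hg²⁺] and the known concentrations, [Hg²⁺] in the denominator gives [Hg²⁺] = 3.8 × 10^-5 M.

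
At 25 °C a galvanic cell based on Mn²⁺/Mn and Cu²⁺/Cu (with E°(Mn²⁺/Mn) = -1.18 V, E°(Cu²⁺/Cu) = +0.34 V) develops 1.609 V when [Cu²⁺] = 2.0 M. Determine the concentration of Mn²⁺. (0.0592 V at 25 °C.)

From the Nernst equation, log Q = n(E° − E)/0.0592 = 2(1.52 − 1.609)/0.0592 = -3.007, so Q = 9.85 × 10^-4.
With Q = [Mn²⁺]/[Cu²⁺] and the known concentrations, [Mn²⁺] in the numerator gives [Mn²⁺] = 0.002 M.

0.002 M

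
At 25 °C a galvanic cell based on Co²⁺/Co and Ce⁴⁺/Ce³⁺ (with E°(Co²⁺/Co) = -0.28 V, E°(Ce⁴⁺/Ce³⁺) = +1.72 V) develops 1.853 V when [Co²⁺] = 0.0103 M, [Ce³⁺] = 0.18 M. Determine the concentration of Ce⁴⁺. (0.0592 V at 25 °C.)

6 × 10^-5 M

From the Nernst equation, log Q = n(E° − E)/0.0592 = 2(2.00 − 1.853)/0.0592 = 4.966, so Q = 9.25 × 10^4.
With Q = [Co²⁺]·[Ce³⁺]^2/[Ce⁴⁺]^2 and the known concentrations, [Ce⁴⁺]^2 in the denominator gives [Ce⁴⁺] = 6 × 10^-5 M.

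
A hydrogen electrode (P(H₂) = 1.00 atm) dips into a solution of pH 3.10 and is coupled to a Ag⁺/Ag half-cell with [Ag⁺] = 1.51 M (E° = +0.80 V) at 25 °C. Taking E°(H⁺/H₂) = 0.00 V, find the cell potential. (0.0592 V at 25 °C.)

0.99 V

The Ag⁺/Ag couple is the cathode, so E°_cell = 0.80 V; n = 2.
[H⁺] = 10^(−3.10) = 7.9 × 10^-4 M, and Q = [H⁺]^2 / ([Ag⁺]^2·P(H₂)) = 2.77 × 10^-7.
E = E° − (0.0592/2) log Q = 0.80 − (0.0592/2)(-6.558) = 0.994 V.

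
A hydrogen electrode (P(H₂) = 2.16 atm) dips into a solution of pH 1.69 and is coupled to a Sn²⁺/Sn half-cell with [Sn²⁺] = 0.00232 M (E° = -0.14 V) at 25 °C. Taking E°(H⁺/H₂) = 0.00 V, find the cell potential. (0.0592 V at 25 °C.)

The hydrogen couple is the cathode, so E°_cell = 0.14 V; n = 2.
[H⁺] = 10^(−1.69) = 0.020 M, and Q = [Sn²⁺]·P(H₂) / [H⁺]^2 = 12.0.
E = E° − (0.0592/2) log Q = 0.14 − (0.0592/2)(1.080) = 0.108 V.

0.11 V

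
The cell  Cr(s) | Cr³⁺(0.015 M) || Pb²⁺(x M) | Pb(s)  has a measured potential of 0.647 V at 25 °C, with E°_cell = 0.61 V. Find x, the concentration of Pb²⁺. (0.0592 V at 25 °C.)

From the Nernst equation, log Q = n(E° − E)/0.0592 = 6(0.61 − 0.647)/0.0592 = -3.750, so Q = 1.78 × 10^-4.
With Q = [Cr³⁺]^2/[Pb²⁺]^3 and the known concentrations, [Pb²⁺]^3 in the denominator gives [Pb²⁺] = 1.1 M.

1.1 M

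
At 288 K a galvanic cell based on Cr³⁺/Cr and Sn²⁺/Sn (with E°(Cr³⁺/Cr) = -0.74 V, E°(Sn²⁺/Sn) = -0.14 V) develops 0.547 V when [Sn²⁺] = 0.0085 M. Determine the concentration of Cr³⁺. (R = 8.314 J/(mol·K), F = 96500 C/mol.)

0.48 M

From the Nernst equation, ln Q = nF(E° − E)/RT = 6×96500×(0.60 − 0.547)/(8.314×288) = 12.816, so Q = 3.68 × 10^5.
With Q = [Cr³⁺]^2/[Sn²⁺]^3 and the known concentrations, [Cr³⁺]^2 in the numerator gives [Cr³⁺] = 0.48 M.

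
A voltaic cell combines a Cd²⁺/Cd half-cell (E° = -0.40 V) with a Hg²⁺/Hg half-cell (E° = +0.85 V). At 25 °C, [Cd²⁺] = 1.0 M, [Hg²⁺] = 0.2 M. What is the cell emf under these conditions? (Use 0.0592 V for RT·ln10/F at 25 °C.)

The Hg²⁺/Hg couple has the higher reduction potential and acts as the cathode, so E°_cell = +0.85 − (-0.40) = 1.25 V.
Balancing electrons gives n = 2; the reaction quotient is Q = [Cd²⁺]/[Hg²⁺] = 5.00.
At 25 °C, E = E° − (0.0592/n) log Q = 1.25 − (0.0592/2)(0.699) = 1.250 − 0.021 = 1.229 V.

1.23 V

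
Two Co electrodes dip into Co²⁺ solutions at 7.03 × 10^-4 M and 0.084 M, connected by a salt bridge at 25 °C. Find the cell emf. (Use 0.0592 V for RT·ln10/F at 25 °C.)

Both half-cells are Co²⁺/Co, so E°_cell = 0. The concentrated side is the cathode; the cell reaction moves Co²⁺ from high to low concentration with n = 2.
Q = [Co²⁺]_dilute/[Co²⁺]_conc = 7.03 × 10^-4/0.084 = 0.00837.
E = 0 − (0.0592/2) log Q = −(0.0592/2)(-2.077) = 0.0615 V.

0.061 V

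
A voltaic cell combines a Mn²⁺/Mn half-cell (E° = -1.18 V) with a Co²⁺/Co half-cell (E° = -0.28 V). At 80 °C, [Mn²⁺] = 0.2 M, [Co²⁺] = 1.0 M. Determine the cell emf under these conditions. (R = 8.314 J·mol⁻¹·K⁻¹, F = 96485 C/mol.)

0.924 V

The Co²⁺/Co couple has the higher reduction potential and acts as the cathode, so E°_cell = -0.28 − (-1.18) = 0.90 V.
Balancing electrons gives n = 2; the reaction quotient is Q = [Mn²⁺]/[Co²⁺] = 0.200.
E = E° − (RT/nF) ln Q = 0.90 − (8.314×353)/(2×96485) × (-1.609) = 0.900 + 0.024 = 0.924 V.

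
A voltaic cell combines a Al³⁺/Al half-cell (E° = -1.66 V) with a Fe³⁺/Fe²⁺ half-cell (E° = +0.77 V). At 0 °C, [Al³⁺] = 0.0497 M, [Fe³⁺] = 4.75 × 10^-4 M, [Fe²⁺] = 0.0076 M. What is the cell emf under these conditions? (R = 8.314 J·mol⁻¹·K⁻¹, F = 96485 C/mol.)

The Fe³⁺/Fe²⁺ couple has the higher reduction potential and acts as the cathode, so E°_cell = +0.77 − (-1.66) = 2.43 V.
Balancing electrons gives n = 3; the reaction quotient is Q = [Al³⁺]·[Fe²⁺]^3/[Fe³⁺]^3 = 204.
E = E° − (RT/nF) ln Q = 2.43 − (8.314×273)/(3×96485) × (5.316) = 2.430 − 0.042 = 2.388 V.

2.39 V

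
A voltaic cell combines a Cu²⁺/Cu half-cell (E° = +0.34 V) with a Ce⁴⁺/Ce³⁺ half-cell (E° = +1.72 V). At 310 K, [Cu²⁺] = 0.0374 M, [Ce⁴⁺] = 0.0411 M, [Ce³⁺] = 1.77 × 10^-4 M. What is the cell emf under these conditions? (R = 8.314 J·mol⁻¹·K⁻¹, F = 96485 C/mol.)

The Ce⁴⁺/Ce³⁺ couple has the higher reduction potential and acts as the cathode, so E°_cell = +1.72 − (+0.34) = 1.38 V.
Balancing electrons gives n = 2; the reaction quotient is Q = [Cu²⁺]·[Ce³⁺]^2/[Ce⁴⁺]^2 = 6.94 × 10^-7.
E = E° − (RT/nF) ln Q = 1.38 − (8.314×310)/(2×96485) × (-14.181) = 1.380 + 0.189 = 1.569 V.

1.57 V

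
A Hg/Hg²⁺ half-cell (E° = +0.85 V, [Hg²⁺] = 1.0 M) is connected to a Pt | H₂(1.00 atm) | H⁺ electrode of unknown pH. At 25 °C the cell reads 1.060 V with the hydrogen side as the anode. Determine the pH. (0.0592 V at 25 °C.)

pH = 3.55

E°_cell = 0.85 V and n = 2.
log Q = n(E° − E)/0.0592 = 2×(0.85 − 1.060)/0.0592 = -7.095.
With Q = [H⁺]^2 / ([Hg²⁺]·P(H₂)), solving for [H⁺] gives log[H⁺] = -3.547, so pH = 3.55.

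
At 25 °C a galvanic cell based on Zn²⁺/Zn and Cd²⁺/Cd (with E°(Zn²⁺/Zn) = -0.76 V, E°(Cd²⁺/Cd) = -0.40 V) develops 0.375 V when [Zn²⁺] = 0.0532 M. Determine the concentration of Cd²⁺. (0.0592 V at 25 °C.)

0.17 M

From the Nernst equation, log Q = n(E° − E)/0.0592 = 2(0.36 − 0.375)/0.0592 = -0.507, so Q = 0.311.
With Q = [Zn²⁺]/[Cd²⁺] and the known concentrations, [Cd²⁺] in the denominator gives [Cd²⁺] = 0.17 M.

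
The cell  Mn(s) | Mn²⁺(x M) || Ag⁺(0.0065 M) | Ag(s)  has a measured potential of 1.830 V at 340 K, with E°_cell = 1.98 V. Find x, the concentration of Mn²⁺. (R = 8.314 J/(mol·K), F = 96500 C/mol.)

1.2 M

From the Nernst equation, ln Q = nF(E° − E)/RT = 2×96500×(1.98 − 1.830)/(8.314×340) = 10.241, so Q = 2.8 × 10^4.
With Q = [Mn²⁺]/[Ag⁺]^2 and the known concentrations, [Mn²⁺] in the numerator gives [Mn²⁺] = 1.2 M.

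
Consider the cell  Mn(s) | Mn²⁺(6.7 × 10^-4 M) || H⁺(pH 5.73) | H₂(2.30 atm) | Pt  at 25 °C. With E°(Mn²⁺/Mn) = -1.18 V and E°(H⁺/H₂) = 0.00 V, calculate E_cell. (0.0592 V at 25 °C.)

0.92 V

The hydrogen couple is the cathode, so E°_cell = 1.18 V; n = 2.
[H⁺] = 10^(−5.73) = 1.9 × 10^-6 M, and Q = [Mn²⁺]·P(H₂) / [H⁺]^2 = 4.44 × 10^8.
E = E° − (0.0592/2) log Q = 1.18 − (0.0592/2)(8.648) = 0.924 V.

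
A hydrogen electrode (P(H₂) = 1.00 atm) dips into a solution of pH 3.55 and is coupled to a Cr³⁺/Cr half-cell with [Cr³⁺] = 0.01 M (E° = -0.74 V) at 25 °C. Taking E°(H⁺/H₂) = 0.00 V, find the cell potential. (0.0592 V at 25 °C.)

The hydrogen couple is the cathode, so E°_cell = 0.74 V; n = 6.
[H⁺] = 10^(−3.55) = 2.8 × 10^-4 M, and Q = [Cr³⁺]^2·P(H₂)^3 / [H⁺]^6 = 2 × 10^17.
E = E° − (0.0592/6) log Q = 0.74 − (0.0592/6)(17.300) = 0.569 V.

0.57 V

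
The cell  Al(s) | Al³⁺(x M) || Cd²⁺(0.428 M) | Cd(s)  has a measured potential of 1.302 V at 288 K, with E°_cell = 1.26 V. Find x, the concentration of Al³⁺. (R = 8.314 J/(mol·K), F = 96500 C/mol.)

0.0017 M

From the Nernst equation, ln Q = nF(E° − E)/RT = 6×96500×(1.26 − 1.302)/(8.314×288) = -10.156, so Q = 3.88 × 10^-5.
With Q = [Al³⁺]^2/[Cd²⁺]^3 and the known concentrations, [Al³⁺]^2 in the numerator gives [Al³⁺] = 0.0017 M.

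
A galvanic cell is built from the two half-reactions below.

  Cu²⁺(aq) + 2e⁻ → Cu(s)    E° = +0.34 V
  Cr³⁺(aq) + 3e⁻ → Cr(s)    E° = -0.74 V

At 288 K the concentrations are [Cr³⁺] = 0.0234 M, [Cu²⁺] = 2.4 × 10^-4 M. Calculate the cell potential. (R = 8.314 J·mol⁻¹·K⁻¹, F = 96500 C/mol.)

The Cu²⁺/Cu couple has the higher reduction potential and acts as the cathode, so E°_cell = +0.34 − (-0.74) = 1.08 V.
Balancing electrons gives n = 6; the reaction quotient is Q = [Cr³⁺]^2/[Cu²⁺]^3 = 3.96 × 10^7.
E = E° − (RT/nF) ln Q = 1.08 − (8.314×288)/(6×96500) × (17.495) = 1.080 − 0.072 = 1.008 V.

1.01 V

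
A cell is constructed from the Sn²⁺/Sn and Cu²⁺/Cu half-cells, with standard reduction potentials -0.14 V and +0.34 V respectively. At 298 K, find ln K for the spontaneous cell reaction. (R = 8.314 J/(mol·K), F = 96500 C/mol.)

ln K = 37.4

E°_cell = +0.34 − (-0.14) = 0.48 V, with n = 2 electrons transferred.
At equilibrium E = 0, so the Nernst equation gives ln K = nFE°/RT = (2)(96500)(0.48)/((8.314)(298)) = 37.39.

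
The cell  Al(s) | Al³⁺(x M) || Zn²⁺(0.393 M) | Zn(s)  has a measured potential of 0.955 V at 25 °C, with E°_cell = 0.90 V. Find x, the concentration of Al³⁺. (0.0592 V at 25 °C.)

From the Nernst equation, log Q = n(E° − E)/0.0592 = 6(0.90 − 0.955)/0.0592 = -5.574, so Q = 2.66 × 10^-6.
With Q = [Al³⁺]^2/[Zn²⁺]^3 and the known concentrations, [Al³⁺]^2 in the numerator gives [Al³⁺] = 4 × 10^-4 M.

4 × 10^-4 M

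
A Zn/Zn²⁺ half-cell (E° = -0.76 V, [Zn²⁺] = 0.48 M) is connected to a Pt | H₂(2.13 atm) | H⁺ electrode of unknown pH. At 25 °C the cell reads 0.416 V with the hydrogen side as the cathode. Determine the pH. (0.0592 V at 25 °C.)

E°_cell = 0.76 V and n = 2.
log Q = n(E° − E)/0.0592 = 2×(0.76 − 0.416)/0.0592 = 11.622.
With Q = [Zn²⁺]·P(H₂) / [H⁺]^2, solving for [H⁺] gives log[H⁺] = -5.806, so pH = 5.81.

pH = 5.81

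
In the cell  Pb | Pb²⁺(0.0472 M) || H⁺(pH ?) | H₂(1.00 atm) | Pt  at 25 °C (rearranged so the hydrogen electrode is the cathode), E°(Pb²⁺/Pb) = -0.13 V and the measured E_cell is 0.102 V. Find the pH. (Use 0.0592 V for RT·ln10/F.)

pH = 1.14

E°_cell = 0.13 V and n = 2.
log Q = n(E° − E)/0.0592 = 2×(0.13 − 0.102)/0.0592 = 0.946.
With Q = [Pb²⁺]·P(H₂) / [H⁺]^2, solving for [H⁺] gives log[H⁺] = -1.136, so pH = 1.14.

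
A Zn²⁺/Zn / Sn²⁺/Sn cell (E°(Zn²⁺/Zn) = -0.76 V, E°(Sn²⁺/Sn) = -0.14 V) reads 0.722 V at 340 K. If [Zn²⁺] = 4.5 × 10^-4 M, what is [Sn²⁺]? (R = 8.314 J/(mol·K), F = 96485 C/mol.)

From the Nernst equation, ln Q = nF(E° − E)/RT = 2×96485×(0.62 − 0.722)/(8.314×340) = -6.963, so Q = 9.46 × 10^-4.
With Q = [Zn²⁺]/[Sn²⁺] and the known concentrations, [Sn²⁺] in the denominator gives [Sn²⁺] = 0.48 M.

0.48 M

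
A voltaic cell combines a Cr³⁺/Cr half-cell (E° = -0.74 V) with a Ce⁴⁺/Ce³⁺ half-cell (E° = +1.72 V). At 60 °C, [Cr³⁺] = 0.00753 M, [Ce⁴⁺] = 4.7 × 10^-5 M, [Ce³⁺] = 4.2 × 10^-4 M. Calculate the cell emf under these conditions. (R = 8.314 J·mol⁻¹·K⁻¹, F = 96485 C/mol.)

2.44 V

The Ce⁴⁺/Ce³⁺ couple has the higher reduction potential and acts as the cathode, so E°_cell = +1.72 − (-0.74) = 2.46 V.
Balancing electrons gives n = 3; the reaction quotient is Q = [Cr³⁺]·[Ce³⁺]^3/[Ce⁴⁺]^3 = 5.37.
E = E° − (RT/nF) ln Q = 2.46 − (8.314×333)/(3×96485) × (1.681) = 2.460 − 0.016 = 2.444 V.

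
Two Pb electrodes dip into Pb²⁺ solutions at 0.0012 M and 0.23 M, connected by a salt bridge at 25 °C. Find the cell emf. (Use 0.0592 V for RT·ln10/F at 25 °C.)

0.068 V

Both half-cells are Pb²⁺/Pb, so E°_cell = 0. The concentrated side is the cathode; the cell reaction moves Pb²⁺ from high to low concentration with n = 2.
Q = [Pb²⁺]_dilute/[Pb²⁺]_conc = 0.0012/0.23 = 0.00522.
E = 0 − (0.0592/2) log Q = −(0.0592/2)(-2.283) = 0.0676 V.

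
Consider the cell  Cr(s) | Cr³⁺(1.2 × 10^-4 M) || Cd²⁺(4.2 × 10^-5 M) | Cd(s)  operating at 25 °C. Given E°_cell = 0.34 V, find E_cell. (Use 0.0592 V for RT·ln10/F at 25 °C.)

Balancing electrons gives n = 6; the reaction quotient is Q = [Cr³⁺]^2/[Cd²⁺]^3 = 1.94 × 10^5.
At 25 °C, E = E° − (0.0592/n) log Q = 0.34 − (0.0592/6)(5.289) = 0.340 − 0.052 = 0.288 V.

0.288 V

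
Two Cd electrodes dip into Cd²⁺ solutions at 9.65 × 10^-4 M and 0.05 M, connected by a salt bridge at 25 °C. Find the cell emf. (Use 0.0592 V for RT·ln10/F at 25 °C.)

0.051 V

Both half-cells are Cd²⁺/Cd, so E°_cell = 0. The concentrated side is the cathode; the cell reaction moves Cd²⁺ from high to low concentration with n = 2.
Q = [Cd²⁺]_dilute/[Cd²⁺]_conc = 9.65 × 10^-4/0.05 = 0.0193.
E = 0 − (0.0592/2) log Q = −(0.0592/2)(-1.714) = 0.0507 V.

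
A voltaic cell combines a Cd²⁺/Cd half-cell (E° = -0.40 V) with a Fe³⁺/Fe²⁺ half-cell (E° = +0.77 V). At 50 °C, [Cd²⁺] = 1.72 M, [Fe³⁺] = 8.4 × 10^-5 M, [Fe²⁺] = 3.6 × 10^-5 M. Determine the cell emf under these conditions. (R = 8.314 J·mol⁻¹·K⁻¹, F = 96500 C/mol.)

The Fe³⁺/Fe²⁺ couple has the higher reduction potential and acts as the cathode, so E°_cell = +0.77 − (-0.40) = 1.17 V.
Balancing electrons gives n = 2; the reaction quotient is Q = [Cd²⁺]·[Fe²⁺]^2/[Fe³⁺]^2 = 0.316.
E = E° − (RT/nF) ln Q = 1.17 − (8.314×323)/(2×96500) × (-1.152) = 1.170 + 0.016 = 1.186 V.

1.19 V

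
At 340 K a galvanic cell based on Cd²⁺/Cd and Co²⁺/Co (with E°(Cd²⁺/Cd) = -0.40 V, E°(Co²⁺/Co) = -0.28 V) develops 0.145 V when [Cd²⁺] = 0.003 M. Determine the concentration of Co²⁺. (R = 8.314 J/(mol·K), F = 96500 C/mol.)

From the Nernst equation, ln Q = nF(E° − E)/RT = 2×96500×(0.12 − 0.145)/(8.314×340) = -1.707, so Q = 0.181.
With Q = [Cd²⁺]/[Co²⁺] and the known concentrations, [Co²⁺] in the denominator gives [Co²⁺] = 0.017 M.

0.017 M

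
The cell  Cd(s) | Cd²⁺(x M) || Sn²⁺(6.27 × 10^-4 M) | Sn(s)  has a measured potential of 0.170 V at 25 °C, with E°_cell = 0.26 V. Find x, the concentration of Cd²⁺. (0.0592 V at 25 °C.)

0.69 M

From the Nernst equation, log Q = n(E° − E)/0.0592 = 2(0.26 − 0.170)/0.0592 = 3.041, so Q = 1100.
With Q = [Cd²⁺]/[Sn²⁺] and the known concentrations, [Cd²⁺] in the numerator gives [Cd²⁺] = 0.69 M.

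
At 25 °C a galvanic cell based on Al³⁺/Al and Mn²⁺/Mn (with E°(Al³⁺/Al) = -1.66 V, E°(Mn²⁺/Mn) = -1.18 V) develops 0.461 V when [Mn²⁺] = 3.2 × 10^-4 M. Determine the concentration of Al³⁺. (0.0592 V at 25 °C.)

5.3 × 10^-5 M

From the Nernst equation, log Q = n(E° − E)/0.0592 = 6(0.48 − 0.461)/0.0592 = 1.926, so Q = 84.3.
With Q = [Al³⁺]^2/[Mn²⁺]^3 and the known concentrations, [Al³⁺]^2 in the numerator gives [Al³⁺] = 5.3 × 10^-5 M.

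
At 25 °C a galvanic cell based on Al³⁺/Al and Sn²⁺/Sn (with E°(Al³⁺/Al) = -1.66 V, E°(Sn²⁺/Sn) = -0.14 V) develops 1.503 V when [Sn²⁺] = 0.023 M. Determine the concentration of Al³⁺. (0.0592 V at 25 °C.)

From the Nernst equation, log Q = n(E° − E)/0.0592 = 6(1.52 − 1.503)/0.0592 = 1.723, so Q = 52.8.
With Q = [Al³⁺]^2/[Sn²⁺]^3 and the known concentrations, [Al³⁺]^2 in the numerator gives [Al³⁺] = 0.025 M.

0.025 M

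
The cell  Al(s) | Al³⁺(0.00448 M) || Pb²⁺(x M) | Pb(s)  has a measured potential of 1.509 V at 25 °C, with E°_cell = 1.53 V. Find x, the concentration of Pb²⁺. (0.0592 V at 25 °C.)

From the Nernst equation, log Q = n(E° − E)/0.0592 = 6(1.53 − 1.509)/0.0592 = 2.128, so Q = 134.
With Q = [Al³⁺]^2/[Pb²⁺]^3 and the known concentrations, [Pb²⁺]^3 in the denominator gives [Pb²⁺] = 0.0053 M.

0.0053 M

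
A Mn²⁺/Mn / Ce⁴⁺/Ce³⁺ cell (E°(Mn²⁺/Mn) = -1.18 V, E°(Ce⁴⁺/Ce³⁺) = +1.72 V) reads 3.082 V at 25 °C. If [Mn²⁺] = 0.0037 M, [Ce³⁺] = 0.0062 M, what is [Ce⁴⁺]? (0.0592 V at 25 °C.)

From the Nernst equation, log Q = n(E° − E)/0.0592 = 2(2.90 − 3.082)/0.0592 = -6.149, so Q = 7.1 × 10^-7.
With Q = [Mn²⁺]·[Ce³⁺]^2/[Ce⁴⁺]^2 and the known concentrations, [Ce⁴⁺]^2 in the denominator gives [Ce⁴⁺] = 0.45 M.

0.45 M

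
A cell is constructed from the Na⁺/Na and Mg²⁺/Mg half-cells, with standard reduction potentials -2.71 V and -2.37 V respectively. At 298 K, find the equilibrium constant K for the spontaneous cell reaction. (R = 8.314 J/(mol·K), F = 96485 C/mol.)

3.2 × 10^11

E°_cell = -2.37 − (-2.71) = 0.34 V, with n = 2 electrons transferred.
At equilibrium E = 0, so the Nernst equation gives ln K = nFE°/RT = (2)(96485)(0.34)/((8.314)(298)) = 26.48.
K = e^26.48 = 3.2 × 10^11.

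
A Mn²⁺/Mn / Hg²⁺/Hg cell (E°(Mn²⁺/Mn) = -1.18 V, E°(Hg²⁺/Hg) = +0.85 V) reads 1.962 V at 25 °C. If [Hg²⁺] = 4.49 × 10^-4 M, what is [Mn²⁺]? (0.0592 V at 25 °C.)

From the Nernst equation, log Q = n(E° − E)/0.0592 = 2(2.03 − 1.962)/0.0592 = 2.297, so Q = 198.
With Q = [Mn²⁺]/[Hg²⁺] and the known concentrations, [Mn²⁺] in the numerator gives [Mn²⁺] = 0.089 M.

0.089 M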